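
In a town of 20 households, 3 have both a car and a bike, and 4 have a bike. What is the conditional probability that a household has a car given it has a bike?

P(A ∩ B) = 3/20
P(B) = 4/20 = 1/5
P(A|B) = P(A ∩ B) / P(B) = (3/20) / (1/5) = 3/4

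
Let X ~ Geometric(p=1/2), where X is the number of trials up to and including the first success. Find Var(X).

For X ~ Geometric(p=1/2), where X is the number of trials up to and including the first success:
Var(X) = 2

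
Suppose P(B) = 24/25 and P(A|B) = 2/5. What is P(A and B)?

By definition, P(A|B) = P(A ∩ B) / P(B)
So P(A ∩ B) = P(A|B) × P(B)
= 2/5 × 24/25
= 48/125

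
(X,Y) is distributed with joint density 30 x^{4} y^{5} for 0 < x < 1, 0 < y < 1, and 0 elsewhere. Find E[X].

E[X] = ∫_0^1 ∫_0^1 x × f(x,y) dy dx
= ∫_0^1 ∫_0^1 x × (30 x^{4} y^{5}) dy dx
= \frac{5}{6}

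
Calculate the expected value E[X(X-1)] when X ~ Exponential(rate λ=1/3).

E[X(X-1)] = E[X² - X] = E[X²] - E[X]
E[X] = 3
E[X²] = Var(X) + (E[X])² = 9 + (3)² = 18
E[X(X-1)] = 18 - 3 = 15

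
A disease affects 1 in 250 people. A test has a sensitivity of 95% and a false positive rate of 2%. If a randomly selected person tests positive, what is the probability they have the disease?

Let D = the rare event, + = positive/flagged.
P(D) = 1/250
P(+|D) = 95/100 = 19/20
P(+|D') = 2/100 = 1/50
P(+) = P(+|D)P(D) + P(+|D')P(D')
     = \frac{19}{20} × \frac{1}{250} + \frac{1}{50} × \frac{249}{250}
     = \frac{593}{25000}
P(D|+) = P(+|D)P(D)/P(+) = \frac{95}{593}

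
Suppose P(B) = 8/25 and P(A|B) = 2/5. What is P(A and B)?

By definition, P(A|B) = P(A ∩ B) / P(B)
So P(A ∩ B) = P(A|B) × P(B)
= 2/5 × 8/25
= 16/125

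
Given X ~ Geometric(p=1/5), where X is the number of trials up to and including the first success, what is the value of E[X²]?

Using the identity E[X²] = Var(X) + (E[X])²:
E[X] = 5
Var(X) = 20
E[X²] = 20 + (5)²
= 45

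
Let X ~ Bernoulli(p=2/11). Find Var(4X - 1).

For X ~ Bernoulli(p=2/11):
Var(X) = \frac{18}{121}
Var(4X - 1) = (4)² × Var(X) = 16 × \frac{18}{121} = \frac{288}{121}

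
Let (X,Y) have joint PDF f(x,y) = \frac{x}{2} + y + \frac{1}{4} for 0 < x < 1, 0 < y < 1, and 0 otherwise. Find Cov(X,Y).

E[XY] = ∫∫ xy × f(x,y) dx dy = \frac{5}{16}
E[X] = \frac{13}{24}
E[Y] = \frac{7}{12}
Cov(X,Y) = E[XY] - E[X]E[Y] = - \frac{1}{288}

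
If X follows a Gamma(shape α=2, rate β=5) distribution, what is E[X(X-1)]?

E[X(X-1)] = E[X² - X] = E[X²] - E[X]
E[X] = \frac{2}{5}
E[X²] = Var(X) + (E[X])² = \frac{2}{25} + (\frac{2}{5})² = \frac{6}{25}
E[X(X-1)] = \frac{6}{25} - \frac{2}{5} = - \frac{4}{25}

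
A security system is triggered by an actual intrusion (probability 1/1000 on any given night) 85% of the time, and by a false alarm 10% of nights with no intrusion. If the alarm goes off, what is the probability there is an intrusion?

Let D = the rare event, + = positive/flagged.
P(D) = 1/1000
P(+|D) = 85/100 = 17/20
P(+|D') = 10/100 = 1/10
P(+) = P(+|D)P(D) + P(+|D')P(D')
     = \frac{17}{20} × \frac{1}{1000} + \frac{1}{10} × \frac{999}{1000}
     = \frac{403}{4000}
P(D|+) = P(+|D)P(D)/P(+) = \frac{17}{2015}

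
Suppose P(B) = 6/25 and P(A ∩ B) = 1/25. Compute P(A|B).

P(A|B) = P(A ∩ B) / P(B)
= (1/25) / (6/25)
= 1/6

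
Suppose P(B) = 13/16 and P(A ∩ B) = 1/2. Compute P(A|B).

P(A|B) = P(A ∩ B) / P(B)
= (1/2) / (13/16)
= 8/13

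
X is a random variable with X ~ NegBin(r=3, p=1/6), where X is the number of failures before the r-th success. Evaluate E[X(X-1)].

E[X(X-1)] = E[X² - X] = E[X²] - E[X]
E[X] = 15
E[X²] = Var(X) + (E[X])² = 90 + (15)² = 315
E[X(X-1)] = 315 - 15 = 300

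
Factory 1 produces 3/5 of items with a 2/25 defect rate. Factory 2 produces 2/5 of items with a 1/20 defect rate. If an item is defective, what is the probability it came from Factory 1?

Using Bayes' theorem:
P(F1) = 3/5, P(D|F1) = 2/25
P(F2) = 2/5, P(D|F2) = 1/20
P(D) = P(D|F1)P(F1) + P(D|F2)P(F2)
     = \frac{17}{250}
P(F1|D) = P(D|F1)P(F1) / P(D)
= \frac{12}{17}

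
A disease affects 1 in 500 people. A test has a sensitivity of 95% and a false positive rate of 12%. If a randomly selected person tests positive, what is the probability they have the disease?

Let D = the rare event, + = positive/flagged.
P(D) = 1/500
P(+|D) = 95/100 = 19/20
P(+|D') = 12/100 = 3/25
P(+) = P(+|D)P(D) + P(+|D')P(D')
     = \frac{19}{20} × \frac{1}{500} + \frac{3}{25} × \frac{499}{500}
     = \frac{6083}{50000}
P(D|+) = P(+|D)P(D)/P(+) = \frac{95}{6083}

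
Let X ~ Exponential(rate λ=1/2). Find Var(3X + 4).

For X ~ Exponential(rate λ=1/2):
Var(X) = 4
Var(3X + 4) = (3)² × Var(X) = 9 × 4 = 36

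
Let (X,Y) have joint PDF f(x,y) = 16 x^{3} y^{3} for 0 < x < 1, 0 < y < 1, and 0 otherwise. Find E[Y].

E[Y] = ∫_0^1 ∫_0^1 y × f(x,y) dx dy
= \frac{4}{5}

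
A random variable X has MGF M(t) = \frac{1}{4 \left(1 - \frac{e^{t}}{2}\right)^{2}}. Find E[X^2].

To find E[X^2], compute M^(2)(0):
M^(1)(t) = \frac{e^{t}}{4 \left(1 - \frac{e^{t}}{2}\right)^{3}}
M^(2)(t) = \frac{e^{t}}{4 \left(1 - \frac{e^{t}}{2}\right)^{3}} + \frac{3 e^{2 t}}{8 \left(1 - \frac{e^{t}}{2}\right)^{4}}
M^(2)(0) = 8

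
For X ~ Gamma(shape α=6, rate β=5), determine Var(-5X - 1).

For X ~ Gamma(shape α=6, rate β=5):
Var(X) = \frac{6}{25}
Var(-5X - 1) = (-5)² × Var(X) = 25 × \frac{6}{25} = 6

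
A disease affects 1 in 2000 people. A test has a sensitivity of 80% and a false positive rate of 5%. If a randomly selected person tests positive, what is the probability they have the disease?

Let D = the rare event, + = positive/flagged.
P(D) = 1/2000
P(+|D) = 80/100 = 4/5
P(+|D') = 5/100 = 1/20
P(+) = P(+|D)P(D) + P(+|D')P(D')
     = \frac{4}{5} × \frac{1}{2000} + \frac{1}{20} × \frac{1999}{2000}
     = \frac{403}{8000}
P(D|+) = P(+|D)P(D)/P(+) = \frac{16}{2015}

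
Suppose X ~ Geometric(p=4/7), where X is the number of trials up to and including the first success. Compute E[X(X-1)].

E[X(X-1)] = E[X² - X] = E[X²] - E[X]
E[X] = \frac{7}{4}
E[X²] = Var(X) + (E[X])² = \frac{21}{16} + (\frac{7}{4})² = \frac{35}{8}
E[X(X-1)] = \frac{35}{8} - \frac{7}{4} = \frac{21}{8}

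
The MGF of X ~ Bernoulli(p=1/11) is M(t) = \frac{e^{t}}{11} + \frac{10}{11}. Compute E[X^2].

To find E[X^2], compute M^(2)(0):
M^(1)(t) = \frac{e^{t}}{11}
M^(2)(t) = \frac{e^{t}}{11}
M^(2)(0) = \frac{1}{11}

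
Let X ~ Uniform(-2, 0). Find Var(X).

For X ~ Uniform(-2, 0):
Var(X) = \frac{1}{3}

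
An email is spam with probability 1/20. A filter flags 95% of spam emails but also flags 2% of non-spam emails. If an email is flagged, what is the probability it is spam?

Let D = the rare event, + = positive/flagged.
P(D) = 1/20
P(+|D) = 95/100 = 19/20
P(+|D') = 2/100 = 1/50
P(+) = P(+|D)P(D) + P(+|D')P(D')
     = \frac{19}{20} × \frac{1}{20} + \frac{1}{50} × \frac{19}{20}
     = \frac{133}{2000}
P(D|+) = P(+|D)P(D)/P(+) = \frac{5}{7}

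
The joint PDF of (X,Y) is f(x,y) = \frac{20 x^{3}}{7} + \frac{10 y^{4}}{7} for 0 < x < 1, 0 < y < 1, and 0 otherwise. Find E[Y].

E[Y] = ∫_0^1 ∫_0^1 y × f(x,y) dx dy
= \frac{25}{42}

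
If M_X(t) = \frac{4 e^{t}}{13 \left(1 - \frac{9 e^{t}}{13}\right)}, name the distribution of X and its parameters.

The MGF M(t) = \frac{4 e^{t}}{13 \left(1 - \frac{9 e^{t}}{13}\right)} is the standard form for the Geometric distribution.
Comparing with the known MGF formula identifies: Geometric(p=4/13), X = trial number of first success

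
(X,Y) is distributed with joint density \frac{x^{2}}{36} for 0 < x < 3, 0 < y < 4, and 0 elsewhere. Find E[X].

f_X(x) = ∫_0^4 \frac{x^{2}}{36} dy = \frac{x^{2}}{9}
E[X] = ∫_0^3 x × (\frac{x^{2}}{9}) dx = \frac{9}{4}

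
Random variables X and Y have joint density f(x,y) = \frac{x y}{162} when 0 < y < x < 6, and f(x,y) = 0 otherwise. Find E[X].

f_X(x) = ∫_0^x \frac{x y}{162} dy = \frac{x^{3}}{324}
E[X] = ∫_0^6 x × (\frac{x^{3}}{324}) dx = \frac{24}{5}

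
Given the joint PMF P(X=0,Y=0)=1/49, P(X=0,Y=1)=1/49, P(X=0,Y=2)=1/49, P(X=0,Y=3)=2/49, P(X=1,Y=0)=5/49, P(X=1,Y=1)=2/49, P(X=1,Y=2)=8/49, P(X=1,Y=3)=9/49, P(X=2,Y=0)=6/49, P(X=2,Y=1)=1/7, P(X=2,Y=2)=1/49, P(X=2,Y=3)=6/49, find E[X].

First find marginal of X:
P(X=0) = 5/49
P(X=1) = 24/49
P(X=2) = 20/49
E[X] = 0 × 5/49 + 1 × 24/49 + 2 × 20/49 = 64/49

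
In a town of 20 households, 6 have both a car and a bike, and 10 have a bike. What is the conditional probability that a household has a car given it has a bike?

P(A ∩ B) = 6/20 = 3/10
P(B) = 10/20 = 1/2
P(A|B) = P(A ∩ B) / P(B) = (3/10) / (1/2) = 3/5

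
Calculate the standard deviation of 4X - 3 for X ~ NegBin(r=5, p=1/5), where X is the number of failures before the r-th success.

For X ~ NegBin(r=5, p=1/5), where X is the number of failures before the r-th success:
Var(X) = 100
SD(X) = √(Var(X)) = √(100) = 10
SD(4X - 3) = |4| × SD(X) = 4 × 10 = 40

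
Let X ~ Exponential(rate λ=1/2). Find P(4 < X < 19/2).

P(4 < X < 19/2) = ∫_{4}^{19/2} f(x) dx
where f(x) = \frac{e^{- \frac{x}{2}}}{2}
= - \frac{1}{e^{\frac{19}{4}}} + e^{-2}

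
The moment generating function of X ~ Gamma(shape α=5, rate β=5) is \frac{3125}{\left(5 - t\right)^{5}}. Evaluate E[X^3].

To find E[X^3], compute M^(3)(0):
M^(1)(t) = \frac{15625}{\left(5 - t\right)^{6}}
M^(2)(t) = \frac{93750}{\left(5 - t\right)^{7}}
M^(3)(t) = \frac{656250}{\left(5 - t\right)^{8}}
M^(3)(0) = \frac{42}{25}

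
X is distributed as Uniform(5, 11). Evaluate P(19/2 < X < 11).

P(19/2 < X < 11) = ∫_{19/2}^{11} f(x) dx
where f(x) = \frac{1}{6}
= \frac{1}{4}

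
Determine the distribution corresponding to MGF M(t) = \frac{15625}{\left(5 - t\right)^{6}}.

The MGF M(t) = \frac{15625}{\left(5 - t\right)^{6}} is the standard form for the Gamma distribution.
Comparing with the known MGF formula identifies: Gamma(shape α=6, rate β=5)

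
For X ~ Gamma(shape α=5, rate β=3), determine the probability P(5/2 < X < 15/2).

P(5/2 < X < 15/2) = ∫_{5/2}^{15/2} f(x) dx
where f(x) = \frac{81 x^{4} e^{- 3 x}}{8}
= \frac{-1645283 + 30563 e^{15}}{128 e^{\frac{45}{2}}}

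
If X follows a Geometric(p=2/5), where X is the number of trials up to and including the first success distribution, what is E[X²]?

Using the identity E[X²] = Var(X) + (E[X])²:
E[X] = \frac{5}{2}
Var(X) = \frac{15}{4}
E[X²] = \frac{15}{4} + (\frac{5}{2})²
= 10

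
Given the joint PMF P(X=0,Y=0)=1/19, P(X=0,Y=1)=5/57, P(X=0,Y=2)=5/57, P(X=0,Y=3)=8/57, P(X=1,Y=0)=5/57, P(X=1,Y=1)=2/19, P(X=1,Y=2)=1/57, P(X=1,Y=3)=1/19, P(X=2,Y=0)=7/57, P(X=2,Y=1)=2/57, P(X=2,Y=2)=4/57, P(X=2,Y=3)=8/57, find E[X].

First find marginal of X:
P(X=0) = 7/19
P(X=1) = 5/19
P(X=2) = 7/19
E[X] = 0 × 7/19 + 1 × 5/19 + 2 × 7/19 = 1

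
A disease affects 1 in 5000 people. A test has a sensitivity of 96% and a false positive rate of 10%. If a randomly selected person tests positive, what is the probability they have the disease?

Let D = the rare event, + = positive/flagged.
P(D) = 1/5000
P(+|D) = 96/100 = 24/25
P(+|D') = 10/100 = 1/10
P(+) = P(+|D)P(D) + P(+|D')P(D')
     = \frac{24}{25} × \frac{1}{5000} + \frac{1}{10} × \frac{4999}{5000}
     = \frac{25043}{250000}
P(D|+) = P(+|D)P(D)/P(+) = \frac{48}{25043}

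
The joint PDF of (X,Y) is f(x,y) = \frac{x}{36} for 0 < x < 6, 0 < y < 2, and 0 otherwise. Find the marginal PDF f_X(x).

f_X(x) = ∫_0^2 f(x,y) dy
= ∫_0^2 \frac{x}{36} dy
= \frac{x}{18} for 0 < x < 6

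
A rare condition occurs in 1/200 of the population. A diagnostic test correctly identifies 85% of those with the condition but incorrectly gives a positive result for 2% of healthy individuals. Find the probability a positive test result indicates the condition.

Let D = the rare event, + = positive/flagged.
P(D) = 1/200
P(+|D) = 85/100 = 17/20
P(+|D') = 2/100 = 1/50
P(+) = P(+|D)P(D) + P(+|D')P(D')
     = \frac{17}{20} × \frac{1}{200} + \frac{1}{50} × \frac{199}{200}
     = \frac{483}{20000}
P(D|+) = P(+|D)P(D)/P(+) = \frac{85}{483}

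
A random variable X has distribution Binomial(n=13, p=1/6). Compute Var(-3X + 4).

For X ~ Binomial(n=13, p=1/6):
Var(X) = \frac{65}{36}
Var(-3X + 4) = (-3)² × Var(X) = 9 × \frac{65}{36} = \frac{65}{4}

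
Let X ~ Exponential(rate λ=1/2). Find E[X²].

Using the identity E[X²] = Var(X) + (E[X])²:
E[X] = 2
Var(X) = 4
E[X²] = 4 + (2)²
= 8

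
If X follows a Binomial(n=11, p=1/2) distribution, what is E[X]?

For X ~ Binomial(n=11, p=1/2), the expected value is:
E[X] = \frac{11}{2}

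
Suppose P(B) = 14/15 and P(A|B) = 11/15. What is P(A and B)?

By definition, P(A|B) = P(A ∩ B) / P(B)
So P(A ∩ B) = P(A|B) × P(B)
= 11/15 × 14/15
= 154/225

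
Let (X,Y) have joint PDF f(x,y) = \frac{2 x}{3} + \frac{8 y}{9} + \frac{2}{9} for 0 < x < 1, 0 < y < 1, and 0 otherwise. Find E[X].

E[X] = ∫_0^1 ∫_0^1 x × f(x,y) dy dx
= ∫_0^1 ∫_0^1 x × (\frac{2 x}{3} + \frac{8 y}{9} + \frac{2}{9}) dy dx
= \frac{5}{9}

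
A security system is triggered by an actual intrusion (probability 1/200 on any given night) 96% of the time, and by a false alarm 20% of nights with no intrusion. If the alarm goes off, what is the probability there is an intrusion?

Let D = the rare event, + = positive/flagged.
P(D) = 1/200
P(+|D) = 96/100 = 24/25
P(+|D') = 20/100 = 1/5
P(+) = P(+|D)P(D) + P(+|D')P(D')
     = \frac{24}{25} × \frac{1}{200} + \frac{1}{5} × \frac{199}{200}
     = \frac{1019}{5000}
P(D|+) = P(+|D)P(D)/P(+) = \frac{24}{1019}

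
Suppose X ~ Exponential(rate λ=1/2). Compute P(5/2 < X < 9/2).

P(5/2 < X < 9/2) = ∫_{5/2}^{9/2} f(x) dx
where f(x) = \frac{e^{- \frac{x}{2}}}{2}
= - \frac{1 - e}{e^{\frac{9}{4}}}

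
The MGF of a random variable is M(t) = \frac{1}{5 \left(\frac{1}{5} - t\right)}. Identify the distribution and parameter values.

The MGF M(t) = \frac{1}{5 \left(\frac{1}{5} - t\right)} is the standard form for the Exponential distribution.
Comparing with the known MGF formula identifies: Exponential(rate λ=1/5)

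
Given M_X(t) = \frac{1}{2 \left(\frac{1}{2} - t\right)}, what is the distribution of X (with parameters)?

The MGF M(t) = \frac{1}{2 \left(\frac{1}{2} - t\right)} is the standard form for the Exponential distribution.
Comparing with the known MGF formula identifies: Exponential(rate λ=1/2)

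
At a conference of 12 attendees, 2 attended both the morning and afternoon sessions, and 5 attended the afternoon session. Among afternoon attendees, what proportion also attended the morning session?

P(A ∩ B) = 2/12 = 1/6
P(B) = 5/12
P(A|B) = P(A ∩ B) / P(B) = (1/6) / (5/12) = 2/5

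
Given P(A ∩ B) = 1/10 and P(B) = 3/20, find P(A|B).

P(A|B) = P(A ∩ B) / P(B)
= (1/10) / (3/20)
= 2/3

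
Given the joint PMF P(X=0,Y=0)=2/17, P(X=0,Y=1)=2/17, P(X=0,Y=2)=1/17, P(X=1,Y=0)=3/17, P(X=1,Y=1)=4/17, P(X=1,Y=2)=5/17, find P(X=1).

P(X=1) = P(X=1,Y=0) + P(X=1,Y=1) + P(X=1,Y=2)
= 3/17 + 4/17 + 5/17
= 12/17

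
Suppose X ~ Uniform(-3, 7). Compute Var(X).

For X ~ Uniform(-3, 7):
Var(X) = \frac{25}{3}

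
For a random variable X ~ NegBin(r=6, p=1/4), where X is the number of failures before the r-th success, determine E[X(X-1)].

E[X(X-1)] = E[X² - X] = E[X²] - E[X]
E[X] = 18
E[X²] = Var(X) + (E[X])² = 72 + (18)² = 396
E[X(X-1)] = 396 - 18 = 378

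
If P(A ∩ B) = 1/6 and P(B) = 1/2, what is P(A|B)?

P(A|B) = P(A ∩ B) / P(B)
= (1/6) / (1/2)
= 1/3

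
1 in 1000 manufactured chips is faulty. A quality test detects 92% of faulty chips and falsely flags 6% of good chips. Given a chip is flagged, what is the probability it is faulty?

Let D = the rare event, + = positive/flagged.
P(D) = 1/1000
P(+|D) = 92/100 = 23/25
P(+|D') = 6/100 = 3/50
P(+) = P(+|D)P(D) + P(+|D')P(D')
     = \frac{23}{25} × \frac{1}{1000} + \frac{3}{50} × \frac{999}{1000}
     = \frac{3043}{50000}
P(D|+) = P(+|D)P(D)/P(+) = \frac{46}{3043}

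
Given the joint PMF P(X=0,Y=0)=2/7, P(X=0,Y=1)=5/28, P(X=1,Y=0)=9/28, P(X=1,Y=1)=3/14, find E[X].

First find marginal of X:
P(X=0) = 13/28
P(X=1) = 15/28
E[X] = 0 × 13/28 + 1 × 15/28 = 15/28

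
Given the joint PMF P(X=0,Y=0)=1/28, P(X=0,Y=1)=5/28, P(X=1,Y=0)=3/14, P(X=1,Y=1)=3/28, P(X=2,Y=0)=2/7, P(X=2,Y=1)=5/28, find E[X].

First find marginal of X:
P(X=0) = 3/14
P(X=1) = 9/28
P(X=2) = 13/28
E[X] = 0 × 3/14 + 1 × 9/28 + 2 × 13/28 = 5/4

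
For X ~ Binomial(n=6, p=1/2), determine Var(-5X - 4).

For X ~ Binomial(n=6, p=1/2):
Var(X) = \frac{3}{2}
Var(-5X - 4) = (-5)² × Var(X) = 25 × \frac{3}{2} = \frac{75}{2}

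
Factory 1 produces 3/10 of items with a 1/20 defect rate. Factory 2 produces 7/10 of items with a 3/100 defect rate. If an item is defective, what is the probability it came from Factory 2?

Using Bayes' theorem:
P(F1) = 3/10, P(D|F1) = 1/20
P(F2) = 7/10, P(D|F2) = 3/100
P(D) = P(D|F1)P(F1) + P(D|F2)P(F2)
     = \frac{9}{250}
P(F2|D) = P(D|F2)P(F2) / P(D)
= \frac{7}{12}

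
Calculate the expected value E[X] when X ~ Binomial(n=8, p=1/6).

For X ~ Binomial(n=8, p=1/6), the expected value is:
E[X] = \frac{4}{3}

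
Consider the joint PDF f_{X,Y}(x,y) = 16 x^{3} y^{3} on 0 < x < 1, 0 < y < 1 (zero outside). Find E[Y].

E[Y] = ∫_0^1 ∫_0^1 y × f(x,y) dx dy
= \frac{4}{5}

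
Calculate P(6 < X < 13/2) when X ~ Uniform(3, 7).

P(6 < X < 13/2) = ∫_{6}^{13/2} f(x) dx
where f(x) = \frac{1}{4}
= \frac{1}{8}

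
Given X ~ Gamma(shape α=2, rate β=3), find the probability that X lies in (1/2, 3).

P(1/2 < X < 3) = ∫_{1/2}^{3} f(x) dx
where f(x) = 9 x e^{- 3 x}
= - \frac{10}{e^{9}} + \frac{5}{2 e^{\frac{3}{2}}}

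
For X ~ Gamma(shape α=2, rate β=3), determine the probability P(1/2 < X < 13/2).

P(1/2 < X < 13/2) = ∫_{1/2}^{13/2} f(x) dx
where f(x) = 9 x e^{- 3 x}
= \frac{-41 + 5 e^{18}}{2 e^{\frac{39}{2}}}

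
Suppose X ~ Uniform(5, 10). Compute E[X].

For X ~ Uniform(5, 10), the expected value is:
E[X] = \frac{15}{2}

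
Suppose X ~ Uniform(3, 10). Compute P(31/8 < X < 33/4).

P(31/8 < X < 33/4) = ∫_{31/8}^{33/4} f(x) dx
where f(x) = \frac{1}{7}
= \frac{5}{8}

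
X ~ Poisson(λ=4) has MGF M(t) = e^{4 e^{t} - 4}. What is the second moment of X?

To find E[X^2], compute M^(2)(0):
M^(1)(t) = 4 e^{t} e^{4 e^{t} - 4}
M^(2)(t) = 16 e^{2 t} e^{4 e^{t} - 4} + 4 e^{t} e^{4 e^{t} - 4}
M^(2)(0) = 20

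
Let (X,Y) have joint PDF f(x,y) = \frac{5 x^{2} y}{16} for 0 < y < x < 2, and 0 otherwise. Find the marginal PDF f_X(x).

f_X(x) = ∫_0^x \frac{5 x^{2} y}{16} dy = \frac{5 x^{4}}{32}
for 0 < x < 2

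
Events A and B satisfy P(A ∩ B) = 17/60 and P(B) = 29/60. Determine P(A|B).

P(A|B) = P(A ∩ B) / P(B)
= (17/60) / (29/60)
= 17/29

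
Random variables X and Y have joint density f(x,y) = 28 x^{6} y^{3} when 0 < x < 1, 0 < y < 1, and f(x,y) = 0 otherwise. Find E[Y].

E[Y] = ∫_0^1 ∫_0^1 y × f(x,y) dx dy
= \frac{4}{5}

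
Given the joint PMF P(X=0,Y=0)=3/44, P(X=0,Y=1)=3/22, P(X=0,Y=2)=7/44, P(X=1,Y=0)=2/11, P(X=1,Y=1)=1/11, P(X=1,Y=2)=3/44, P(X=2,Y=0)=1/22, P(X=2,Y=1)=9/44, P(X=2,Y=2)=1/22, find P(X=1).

P(X=1) = P(X=1,Y=0) + P(X=1,Y=1) + P(X=1,Y=2)
= 2/11 + 1/11 + 3/44
= 15/44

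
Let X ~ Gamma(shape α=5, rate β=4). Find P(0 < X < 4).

P(0 < X < 4) = ∫_{0}^{4} f(x) dx
where f(x) = \frac{128 x^{4} e^{- 4 x}}{3}
= 1 - \frac{10675}{3 e^{16}}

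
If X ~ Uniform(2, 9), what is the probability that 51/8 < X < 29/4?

P(51/8 < X < 29/4) = ∫_{51/8}^{29/4} f(x) dx
where f(x) = \frac{1}{7}
= \frac{1}{8}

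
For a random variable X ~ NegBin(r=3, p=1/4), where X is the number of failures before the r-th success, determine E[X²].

Using the identity E[X²] = Var(X) + (E[X])²:
E[X] = 9
Var(X) = 36
E[X²] = 36 + (9)²
= 117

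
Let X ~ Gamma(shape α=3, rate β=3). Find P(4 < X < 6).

P(4 < X < 6) = ∫_{4}^{6} f(x) dx
where f(x) = \frac{27 x^{2} e^{- 3 x}}{2}
= \frac{-181 + 85 e^{6}}{e^{18}}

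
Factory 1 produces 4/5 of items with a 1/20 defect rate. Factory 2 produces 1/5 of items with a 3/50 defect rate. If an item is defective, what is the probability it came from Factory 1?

Using Bayes' theorem:
P(F1) = 4/5, P(D|F1) = 1/20
P(F2) = 1/5, P(D|F2) = 3/50
P(D) = P(D|F1)P(F1) + P(D|F2)P(F2)
     = \frac{13}{250}
P(F1|D) = P(D|F1)P(F1) / P(D)
= \frac{10}{13}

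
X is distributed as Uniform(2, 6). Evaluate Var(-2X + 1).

For X ~ Uniform(2, 6):
Var(X) = \frac{4}{3}
Var(-2X + 1) = (-2)² × Var(X) = 4 × \frac{4}{3} = \frac{16}{3}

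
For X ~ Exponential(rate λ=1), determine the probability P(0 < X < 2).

P(0 < X < 2) = ∫_{0}^{2} f(x) dx
where f(x) = e^{- x}
= 1 - e^{-2}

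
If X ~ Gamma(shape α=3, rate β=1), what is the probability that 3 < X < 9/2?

P(3 < X < 9/2) = ∫_{3}^{9/2} f(x) dx
where f(x) = \frac{x^{2} e^{- x}}{2}
= - \frac{125}{8 e^{\frac{9}{2}}} + \frac{17}{2 e^{3}}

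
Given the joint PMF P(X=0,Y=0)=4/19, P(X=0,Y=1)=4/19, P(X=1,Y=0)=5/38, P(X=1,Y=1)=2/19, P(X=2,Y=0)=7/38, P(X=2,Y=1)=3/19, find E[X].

First find marginal of X:
P(X=0) = 8/19
P(X=1) = 9/38
P(X=2) = 13/38
E[X] = 0 × 8/19 + 1 × 9/38 + 2 × 13/38 = 35/38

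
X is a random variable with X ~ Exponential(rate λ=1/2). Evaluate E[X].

For X ~ Exponential(rate λ=1/2), the expected value is:
E[X] = 2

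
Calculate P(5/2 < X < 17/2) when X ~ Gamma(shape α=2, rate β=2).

P(5/2 < X < 17/2) = ∫_{5/2}^{17/2} f(x) dx
where f(x) = 4 x e^{- 2 x}
= \frac{6 \left(-3 + e^{12}\right)}{e^{17}}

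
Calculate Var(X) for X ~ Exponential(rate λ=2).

For X ~ Exponential(rate λ=2):
Var(X) = \frac{1}{4}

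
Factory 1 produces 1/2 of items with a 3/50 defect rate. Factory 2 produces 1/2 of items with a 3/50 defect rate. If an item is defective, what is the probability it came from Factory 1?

Using Bayes' theorem:
P(F1) = 1/2, P(D|F1) = 3/50
P(F2) = 1/2, P(D|F2) = 3/50
P(D) = P(D|F1)P(F1) + P(D|F2)P(F2)
     = \frac{3}{50}
P(F1|D) = P(D|F1)P(F1) / P(D)
= \frac{1}{2}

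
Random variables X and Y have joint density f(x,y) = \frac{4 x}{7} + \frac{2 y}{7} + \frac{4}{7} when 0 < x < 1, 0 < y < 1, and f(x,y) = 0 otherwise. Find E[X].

E[X] = ∫_0^1 ∫_0^1 x × f(x,y) dy dx
= ∫_0^1 ∫_0^1 x × (\frac{4 x}{7} + \frac{2 y}{7} + \frac{4}{7}) dy dx
= \frac{23}{42}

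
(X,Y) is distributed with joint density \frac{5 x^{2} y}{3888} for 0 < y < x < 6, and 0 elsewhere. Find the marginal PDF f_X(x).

f_X(x) = ∫_0^x \frac{5 x^{2} y}{3888} dy = \frac{5 x^{4}}{7776}
for 0 < x < 6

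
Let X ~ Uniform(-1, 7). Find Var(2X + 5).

For X ~ Uniform(-1, 7):
Var(X) = \frac{16}{3}
Var(2X + 5) = (2)² × Var(X) = 4 × \frac{16}{3} = \frac{64}{3}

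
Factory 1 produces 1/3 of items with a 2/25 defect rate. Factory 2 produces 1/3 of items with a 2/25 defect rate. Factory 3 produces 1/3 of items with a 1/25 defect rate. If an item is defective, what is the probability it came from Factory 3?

Using Bayes' theorem:
P(F1) = 1/3, P(D|F1) = 2/25
P(F2) = 1/3, P(D|F2) = 2/25
P(F3) = 1/3, P(D|F3) = 1/25
P(D) = P(D|F1)P(F1) + P(D|F2)P(F2) + P(D|F3)P(F3)
     = \frac{1}{15}
P(F3|D) = P(D|F3)P(F3) / P(D)
= \frac{1}{5}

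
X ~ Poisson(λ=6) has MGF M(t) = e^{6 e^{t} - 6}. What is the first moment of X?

To find E[X], compute M^(1)(0):
M^(1)(t) = 6 e^{t} e^{6 e^{t} - 6}
M^(1)(0) = 6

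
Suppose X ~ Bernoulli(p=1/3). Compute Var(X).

For X ~ Bernoulli(p=1/3):
Var(X) = \frac{2}{9}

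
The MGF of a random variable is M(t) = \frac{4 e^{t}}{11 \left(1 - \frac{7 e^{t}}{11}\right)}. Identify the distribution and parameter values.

The MGF M(t) = \frac{4 e^{t}}{11 \left(1 - \frac{7 e^{t}}{11}\right)} is the standard form for the Geometric distribution.
Comparing with the known MGF formula identifies: Geometric(p=4/11), X = trial number of first success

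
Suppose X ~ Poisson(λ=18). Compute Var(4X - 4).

For X ~ Poisson(λ=18):
Var(X) = 18
Var(4X - 4) = (4)² × Var(X) = 16 × 18 = 288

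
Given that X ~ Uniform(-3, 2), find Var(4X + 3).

For X ~ Uniform(-3, 2):
Var(X) = \frac{25}{12}
Var(4X + 3) = (4)² × Var(X) = 16 × \frac{25}{12} = \frac{100}{3}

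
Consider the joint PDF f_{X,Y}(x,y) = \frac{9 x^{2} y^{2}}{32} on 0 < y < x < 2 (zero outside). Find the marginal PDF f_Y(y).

f_Y(y) = ∫_y^2 \frac{9 x^{2} y^{2}}{32} dx = \frac{3 y^{2} \left(8 - y^{3}\right)}{32}
for 0 < y < 2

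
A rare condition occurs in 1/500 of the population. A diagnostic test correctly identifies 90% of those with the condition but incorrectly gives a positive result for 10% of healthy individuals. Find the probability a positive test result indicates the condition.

Let D = the rare event, + = positive/flagged.
P(D) = 1/500
P(+|D) = 90/100 = 9/10
P(+|D') = 10/100 = 1/10
P(+) = P(+|D)P(D) + P(+|D')P(D')
     = \frac{9}{10} × \frac{1}{500} + \frac{1}{10} × \frac{499}{500}
     = \frac{127}{1250}
P(D|+) = P(+|D)P(D)/P(+) = \frac{9}{508}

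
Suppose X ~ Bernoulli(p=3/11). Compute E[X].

For X ~ Bernoulli(p=3/11), the expected value is:
E[X] = \frac{3}{11}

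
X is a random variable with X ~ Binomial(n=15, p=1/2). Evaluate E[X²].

Using the identity E[X²] = Var(X) + (E[X])²:
E[X] = \frac{15}{2}
Var(X) = \frac{15}{4}
E[X²] = \frac{15}{4} + (\frac{15}{2})²
= 60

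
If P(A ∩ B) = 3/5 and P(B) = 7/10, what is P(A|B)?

P(A|B) = P(A ∩ B) / P(B)
= (3/5) / (7/10)
= 6/7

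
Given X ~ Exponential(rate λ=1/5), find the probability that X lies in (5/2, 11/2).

P(5/2 < X < 11/2) = ∫_{5/2}^{11/2} f(x) dx
where f(x) = \frac{e^{- \frac{x}{5}}}{5}
= - \frac{1}{e^{\frac{11}{10}}} + e^{- \frac{1}{2}}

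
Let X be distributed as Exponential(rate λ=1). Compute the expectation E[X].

For X ~ Exponential(rate λ=1), the expected value is:
E[X] = 1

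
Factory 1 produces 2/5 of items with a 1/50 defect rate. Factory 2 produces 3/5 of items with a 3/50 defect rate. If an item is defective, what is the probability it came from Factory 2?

Using Bayes' theorem:
P(F1) = 2/5, P(D|F1) = 1/50
P(F2) = 3/5, P(D|F2) = 3/50
P(D) = P(D|F1)P(F1) + P(D|F2)P(F2)
     = \frac{11}{250}
P(F2|D) = P(D|F2)P(F2) / P(D)
= \frac{9}{11}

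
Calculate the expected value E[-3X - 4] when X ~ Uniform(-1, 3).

For X ~ Uniform(-1, 3):
E[X] = 1
E[-3X - 4] = -3 × E[X] - 4 = -7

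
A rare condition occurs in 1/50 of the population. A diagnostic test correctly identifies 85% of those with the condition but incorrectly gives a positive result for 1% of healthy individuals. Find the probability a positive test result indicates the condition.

Let D = the rare event, + = positive/flagged.
P(D) = 1/50
P(+|D) = 85/100 = 17/20
P(+|D') = 1/100
P(+) = P(+|D)P(D) + P(+|D')P(D')
     = \frac{17}{20} × \frac{1}{50} + \frac{1}{100} × \frac{49}{50}
     = \frac{67}{2500}
P(D|+) = P(+|D)P(D)/P(+) = \frac{85}{134}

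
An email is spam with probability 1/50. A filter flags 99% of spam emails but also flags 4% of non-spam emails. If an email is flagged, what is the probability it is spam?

Let D = the rare event, + = positive/flagged.
P(D) = 1/50
P(+|D) = 99/100
P(+|D') = 4/100 = 1/25
P(+) = P(+|D)P(D) + P(+|D')P(D')
     = \frac{99}{100} × \frac{1}{50} + \frac{1}{25} × \frac{49}{50}
     = \frac{59}{1000}
P(D|+) = P(+|D)P(D)/P(+) = \frac{99}{295}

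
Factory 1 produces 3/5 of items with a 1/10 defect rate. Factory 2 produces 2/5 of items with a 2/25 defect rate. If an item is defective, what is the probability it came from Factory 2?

Using Bayes' theorem:
P(F1) = 3/5, P(D|F1) = 1/10
P(F2) = 2/5, P(D|F2) = 2/25
P(D) = P(D|F1)P(F1) + P(D|F2)P(F2)
     = \frac{23}{250}
P(F2|D) = P(D|F2)P(F2) / P(D)
= \frac{8}{23}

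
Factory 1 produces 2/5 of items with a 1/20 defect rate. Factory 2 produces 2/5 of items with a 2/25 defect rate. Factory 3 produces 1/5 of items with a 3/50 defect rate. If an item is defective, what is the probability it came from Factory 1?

Using Bayes' theorem:
P(F1) = 2/5, P(D|F1) = 1/20
P(F2) = 2/5, P(D|F2) = 2/25
P(F3) = 1/5, P(D|F3) = 3/50
P(D) = P(D|F1)P(F1) + P(D|F2)P(F2) + P(D|F3)P(F3)
     = \frac{8}{125}
P(F1|D) = P(D|F1)P(F1) / P(D)
= \frac{5}{16}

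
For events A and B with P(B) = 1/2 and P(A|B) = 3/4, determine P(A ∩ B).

By definition, P(A|B) = P(A ∩ B) / P(B)
So P(A ∩ B) = P(A|B) × P(B)
= 3/4 × 1/2
= 3/8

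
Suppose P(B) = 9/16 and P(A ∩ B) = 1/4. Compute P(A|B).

P(A|B) = P(A ∩ B) / P(B)
= (1/4) / (9/16)
= 4/9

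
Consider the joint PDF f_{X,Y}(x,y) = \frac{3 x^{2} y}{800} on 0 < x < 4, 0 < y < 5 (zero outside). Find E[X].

f_X(x) = ∫_0^5 \frac{3 x^{2} y}{800} dy = \frac{3 x^{2}}{64}
E[X] = ∫_0^4 x × (\frac{3 x^{2}}{64}) dx = 3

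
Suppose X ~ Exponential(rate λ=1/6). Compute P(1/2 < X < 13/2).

P(1/2 < X < 13/2) = ∫_{1/2}^{13/2} f(x) dx
where f(x) = \frac{e^{- \frac{x}{6}}}{6}
= - \frac{1 - e}{e^{\frac{13}{12}}}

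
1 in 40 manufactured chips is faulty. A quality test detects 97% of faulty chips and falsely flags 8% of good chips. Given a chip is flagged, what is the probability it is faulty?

Let D = the rare event, + = positive/flagged.
P(D) = 1/40
P(+|D) = 97/100
P(+|D') = 8/100 = 2/25
P(+) = P(+|D)P(D) + P(+|D')P(D')
     = \frac{97}{100} × \frac{1}{40} + \frac{2}{25} × \frac{39}{40}
     = \frac{409}{4000}
P(D|+) = P(+|D)P(D)/P(+) = \frac{97}{409}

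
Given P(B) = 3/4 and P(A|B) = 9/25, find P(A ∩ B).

By definition, P(A|B) = P(A ∩ B) / P(B)
So P(A ∩ B) = P(A|B) × P(B)
= 9/25 × 3/4
= 27/100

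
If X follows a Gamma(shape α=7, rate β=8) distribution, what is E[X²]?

Using the identity E[X²] = Var(X) + (E[X])²:
E[X] = \frac{7}{8}
Var(X) = \frac{7}{64}
E[X²] = \frac{7}{64} + (\frac{7}{8})²
= \frac{7}{8}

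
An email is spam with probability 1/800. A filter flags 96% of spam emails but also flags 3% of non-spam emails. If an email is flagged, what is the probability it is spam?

Let D = the rare event, + = positive/flagged.
P(D) = 1/800
P(+|D) = 96/100 = 24/25
P(+|D') = 3/100
P(+) = P(+|D)P(D) + P(+|D')P(D')
     = \frac{24}{25} × \frac{1}{800} + \frac{3}{100} × \frac{799}{800}
     = \frac{2493}{80000}
P(D|+) = P(+|D)P(D)/P(+) = \frac{32}{831}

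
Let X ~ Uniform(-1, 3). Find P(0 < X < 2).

P(0 < X < 2) = ∫_{0}^{2} f(x) dx
where f(x) = \frac{1}{4}
= \frac{1}{2}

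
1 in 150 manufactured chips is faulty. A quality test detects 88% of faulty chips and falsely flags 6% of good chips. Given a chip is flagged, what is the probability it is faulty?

Let D = the rare event, + = positive/flagged.
P(D) = 1/150
P(+|D) = 88/100 = 22/25
P(+|D') = 6/100 = 3/50
P(+) = P(+|D)P(D) + P(+|D')P(D')
     = \frac{22}{25} × \frac{1}{150} + \frac{3}{50} × \frac{149}{150}
     = \frac{491}{7500}
P(D|+) = P(+|D)P(D)/P(+) = \frac{44}{491}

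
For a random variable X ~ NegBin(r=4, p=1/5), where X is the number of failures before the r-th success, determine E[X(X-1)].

E[X(X-1)] = E[X² - X] = E[X²] - E[X]
E[X] = 16
E[X²] = Var(X) + (E[X])² = 80 + (16)² = 336
E[X(X-1)] = 336 - 16 = 320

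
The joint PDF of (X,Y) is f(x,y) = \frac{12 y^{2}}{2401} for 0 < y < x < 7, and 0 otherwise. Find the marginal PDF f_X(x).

f_X(x) = ∫_0^x \frac{12 y^{2}}{2401} dy = \frac{4 x^{3}}{2401}
for 0 < x < 7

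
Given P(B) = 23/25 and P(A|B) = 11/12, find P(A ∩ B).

By definition, P(A|B) = P(A ∩ B) / P(B)
So P(A ∩ B) = P(A|B) × P(B)
= 11/12 × 23/25
= 253/300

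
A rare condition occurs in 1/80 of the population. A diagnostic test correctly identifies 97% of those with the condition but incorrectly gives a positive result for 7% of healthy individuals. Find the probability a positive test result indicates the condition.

Let D = the rare event, + = positive/flagged.
P(D) = 1/80
P(+|D) = 97/100
P(+|D') = 7/100
P(+) = P(+|D)P(D) + P(+|D')P(D')
     = \frac{97}{100} × \frac{1}{80} + \frac{7}{100} × \frac{79}{80}
     = \frac{13}{160}
P(D|+) = P(+|D)P(D)/P(+) = \frac{97}{650}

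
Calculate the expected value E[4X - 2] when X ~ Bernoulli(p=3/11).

For X ~ Bernoulli(p=3/11):
E[X] = \frac{3}{11}
E[4X - 2] = 4 × E[X] - 2 = - \frac{10}{11}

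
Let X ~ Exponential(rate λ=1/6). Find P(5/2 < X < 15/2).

P(5/2 < X < 15/2) = ∫_{5/2}^{15/2} f(x) dx
where f(x) = \frac{e^{- \frac{x}{6}}}{6}
= - \frac{1}{e^{\frac{5}{4}}} + e^{- \frac{5}{12}}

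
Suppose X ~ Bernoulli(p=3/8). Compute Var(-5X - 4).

For X ~ Bernoulli(p=3/8):
Var(X) = \frac{15}{64}
Var(-5X - 4) = (-5)² × Var(X) = 25 × \frac{15}{64} = \frac{375}{64}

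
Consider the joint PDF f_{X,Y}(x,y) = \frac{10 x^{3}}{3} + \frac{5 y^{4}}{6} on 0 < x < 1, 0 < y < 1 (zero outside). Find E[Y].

E[Y] = ∫_0^1 ∫_0^1 y × f(x,y) dx dy
= \frac{5}{9}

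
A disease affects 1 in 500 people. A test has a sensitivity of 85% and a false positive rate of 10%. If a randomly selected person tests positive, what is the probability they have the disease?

Let D = the rare event, + = positive/flagged.
P(D) = 1/500
P(+|D) = 85/100 = 17/20
P(+|D') = 10/100 = 1/10
P(+) = P(+|D)P(D) + P(+|D')P(D')
     = \frac{17}{20} × \frac{1}{500} + \frac{1}{10} × \frac{499}{500}
     = \frac{203}{2000}
P(D|+) = P(+|D)P(D)/P(+) = \frac{17}{1015}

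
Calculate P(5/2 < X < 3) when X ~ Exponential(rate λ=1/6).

P(5/2 < X < 3) = ∫_{5/2}^{3} f(x) dx
where f(x) = \frac{e^{- \frac{x}{6}}}{6}
= - \frac{1}{e^{\frac{1}{2}}} + e^{- \frac{5}{12}}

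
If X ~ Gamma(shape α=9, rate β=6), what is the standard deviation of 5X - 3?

For X ~ Gamma(shape α=9, rate β=6):
Var(X) = \frac{1}{4}
SD(X) = √(Var(X)) = √(\frac{1}{4}) = \frac{1}{2}
SD(5X - 3) = |5| × SD(X) = 5 × \frac{1}{2} = \frac{5}{2}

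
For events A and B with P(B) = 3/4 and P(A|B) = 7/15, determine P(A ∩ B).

By definition, P(A|B) = P(A ∩ B) / P(B)
So P(A ∩ B) = P(A|B) × P(B)
= 7/15 × 3/4
= 7/20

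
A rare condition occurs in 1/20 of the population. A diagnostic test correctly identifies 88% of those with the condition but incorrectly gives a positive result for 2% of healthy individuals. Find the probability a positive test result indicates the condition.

Let D = the rare event, + = positive/flagged.
P(D) = 1/20
P(+|D) = 88/100 = 22/25
P(+|D') = 2/100 = 1/50
P(+) = P(+|D)P(D) + P(+|D')P(D')
     = \frac{22}{25} × \frac{1}{20} + \frac{1}{50} × \frac{19}{20}
     = \frac{63}{1000}
P(D|+) = P(+|D)P(D)/P(+) = \frac{44}{63}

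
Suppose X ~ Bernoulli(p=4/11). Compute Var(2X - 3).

For X ~ Bernoulli(p=4/11):
Var(X) = \frac{28}{121}
Var(2X - 3) = (2)² × Var(X) = 4 × \frac{28}{121} = \frac{112}{121}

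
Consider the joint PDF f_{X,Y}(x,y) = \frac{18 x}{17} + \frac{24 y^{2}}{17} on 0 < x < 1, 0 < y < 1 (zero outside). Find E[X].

E[X] = ∫_0^1 ∫_0^1 x × f(x,y) dy dx
= ∫_0^1 ∫_0^1 x × (\frac{18 x}{17} + \frac{24 y^{2}}{17}) dy dx
= \frac{10}{17}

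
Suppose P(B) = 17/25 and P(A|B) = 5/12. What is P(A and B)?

By definition, P(A|B) = P(A ∩ B) / P(B)
So P(A ∩ B) = P(A|B) × P(B)
= 5/12 × 17/25
= 17/60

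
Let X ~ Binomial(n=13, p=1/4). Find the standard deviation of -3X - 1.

For X ~ Binomial(n=13, p=1/4):
Var(X) = \frac{39}{16}
SD(X) = √(Var(X)) = √(\frac{39}{16}) = \frac{\sqrt{39}}{4}
SD(-3X - 1) = |-3| × SD(X) = 3 × \frac{\sqrt{39}}{4} = \frac{3 \sqrt{39}}{4}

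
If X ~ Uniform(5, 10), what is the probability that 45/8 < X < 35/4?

P(45/8 < X < 35/4) = ∫_{45/8}^{35/4} f(x) dx
where f(x) = \frac{1}{5}
= \frac{5}{8}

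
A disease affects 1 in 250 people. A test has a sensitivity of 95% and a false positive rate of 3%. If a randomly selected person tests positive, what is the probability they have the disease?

Let D = the rare event, + = positive/flagged.
P(D) = 1/250
P(+|D) = 95/100 = 19/20
P(+|D') = 3/100
P(+) = P(+|D)P(D) + P(+|D')P(D')
     = \frac{19}{20} × \frac{1}{250} + \frac{3}{100} × \frac{249}{250}
     = \frac{421}{12500}
P(D|+) = P(+|D)P(D)/P(+) = \frac{95}{842}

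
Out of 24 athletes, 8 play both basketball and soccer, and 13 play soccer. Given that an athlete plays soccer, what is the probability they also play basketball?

P(A ∩ B) = 8/24 = 1/3
P(B) = 13/24
P(A|B) = P(A ∩ B) / P(B) = (1/3) / (13/24) = 8/13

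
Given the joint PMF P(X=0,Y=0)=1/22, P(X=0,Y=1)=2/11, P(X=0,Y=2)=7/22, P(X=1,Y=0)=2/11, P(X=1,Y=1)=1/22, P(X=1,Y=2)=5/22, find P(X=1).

P(X=1) = P(X=1,Y=0) + P(X=1,Y=1) + P(X=1,Y=2)
= 2/11 + 1/22 + 5/22
= 5/11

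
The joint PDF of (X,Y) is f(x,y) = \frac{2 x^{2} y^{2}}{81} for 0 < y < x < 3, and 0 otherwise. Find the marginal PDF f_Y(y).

f_Y(y) = ∫_y^3 \frac{2 x^{2} y^{2}}{81} dx = \frac{2 y^{2} \left(27 - y^{3}\right)}{243}
for 0 < y < 3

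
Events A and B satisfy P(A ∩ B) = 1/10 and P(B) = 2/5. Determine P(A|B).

P(A|B) = P(A ∩ B) / P(B)
= (1/10) / (2/5)
= 1/4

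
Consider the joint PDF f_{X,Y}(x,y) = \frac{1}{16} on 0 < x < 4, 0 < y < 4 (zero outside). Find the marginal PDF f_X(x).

f_X(x) = ∫_0^4 f(x,y) dy
= ∫_0^4 \frac{1}{16} dy
= \frac{1}{4} for 0 < x < 4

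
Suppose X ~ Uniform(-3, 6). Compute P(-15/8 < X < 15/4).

P(-15/8 < X < 15/4) = ∫_{-15/8}^{15/4} f(x) dx
where f(x) = \frac{1}{9}
= \frac{5}{8}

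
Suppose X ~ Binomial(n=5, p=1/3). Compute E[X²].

Using the identity E[X²] = Var(X) + (E[X])²:
E[X] = \frac{5}{3}
Var(X) = \frac{10}{9}
E[X²] = \frac{10}{9} + (\frac{5}{3})²
= \frac{35}{9}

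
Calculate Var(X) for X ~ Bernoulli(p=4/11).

For X ~ Bernoulli(p=4/11):
Var(X) = \frac{28}{121}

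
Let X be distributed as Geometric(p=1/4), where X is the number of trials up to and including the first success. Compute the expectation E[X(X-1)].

E[X(X-1)] = E[X² - X] = E[X²] - E[X]
E[X] = 4
E[X²] = Var(X) + (E[X])² = 12 + (4)² = 28
E[X(X-1)] = 28 - 4 = 24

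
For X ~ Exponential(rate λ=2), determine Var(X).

For X ~ Exponential(rate λ=2):
Var(X) = \frac{1}{4}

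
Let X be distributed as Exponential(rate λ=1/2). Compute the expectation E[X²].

Using the identity E[X²] = Var(X) + (E[X])²:
E[X] = 2
Var(X) = 4
E[X²] = 4 + (2)²
= 8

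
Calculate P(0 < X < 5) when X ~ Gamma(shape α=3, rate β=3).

P(0 < X < 5) = ∫_{0}^{5} f(x) dx
where f(x) = \frac{27 x^{2} e^{- 3 x}}{2}
= 1 - \frac{257}{2 e^{15}}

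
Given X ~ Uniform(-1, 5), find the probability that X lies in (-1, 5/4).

P(-1 < X < 5/4) = ∫_{-1}^{5/4} f(x) dx
where f(x) = \frac{1}{6}
= \frac{3}{8}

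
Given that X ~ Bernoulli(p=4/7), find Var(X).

For X ~ Bernoulli(p=4/7):
Var(X) = \frac{12}{49}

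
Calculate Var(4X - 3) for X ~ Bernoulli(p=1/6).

For X ~ Bernoulli(p=1/6):
Var(X) = \frac{5}{36}
Var(4X - 3) = (4)² × Var(X) = 16 × \frac{5}{36} = \frac{20}{9}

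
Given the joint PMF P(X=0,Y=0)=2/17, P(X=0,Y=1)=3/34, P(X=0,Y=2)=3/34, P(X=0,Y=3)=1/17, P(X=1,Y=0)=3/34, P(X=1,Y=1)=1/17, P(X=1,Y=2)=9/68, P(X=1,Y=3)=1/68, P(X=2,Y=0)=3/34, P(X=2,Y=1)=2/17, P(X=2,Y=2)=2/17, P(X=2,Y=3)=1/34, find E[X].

First find marginal of X:
P(X=0) = 6/17
P(X=1) = 5/17
P(X=2) = 6/17
E[X] = 0 × 6/17 + 1 × 5/17 + 2 × 6/17 = 1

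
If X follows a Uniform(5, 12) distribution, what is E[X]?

For X ~ Uniform(5, 12), the expected value is:
E[X] = \frac{17}{2}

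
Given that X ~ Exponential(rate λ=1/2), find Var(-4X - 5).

For X ~ Exponential(rate λ=1/2):
Var(X) = 4
Var(-4X - 5) = (-4)² × Var(X) = 16 × 4 = 64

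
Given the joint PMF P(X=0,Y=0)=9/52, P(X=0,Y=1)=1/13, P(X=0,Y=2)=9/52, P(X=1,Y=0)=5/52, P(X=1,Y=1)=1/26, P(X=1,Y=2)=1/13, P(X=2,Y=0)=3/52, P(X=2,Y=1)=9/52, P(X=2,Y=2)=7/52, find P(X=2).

P(X=2) = P(X=2,Y=0) + P(X=2,Y=1) + P(X=2,Y=2)
= 3/52 + 9/52 + 7/52
= 19/52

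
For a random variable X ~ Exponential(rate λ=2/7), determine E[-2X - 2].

For X ~ Exponential(rate λ=2/7):
E[X] = \frac{7}{2}
E[-2X - 2] = -2 × E[X] - 2 = -9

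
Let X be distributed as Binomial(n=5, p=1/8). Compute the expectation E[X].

For X ~ Binomial(n=5, p=1/8), the expected value is:
E[X] = \frac{5}{8}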